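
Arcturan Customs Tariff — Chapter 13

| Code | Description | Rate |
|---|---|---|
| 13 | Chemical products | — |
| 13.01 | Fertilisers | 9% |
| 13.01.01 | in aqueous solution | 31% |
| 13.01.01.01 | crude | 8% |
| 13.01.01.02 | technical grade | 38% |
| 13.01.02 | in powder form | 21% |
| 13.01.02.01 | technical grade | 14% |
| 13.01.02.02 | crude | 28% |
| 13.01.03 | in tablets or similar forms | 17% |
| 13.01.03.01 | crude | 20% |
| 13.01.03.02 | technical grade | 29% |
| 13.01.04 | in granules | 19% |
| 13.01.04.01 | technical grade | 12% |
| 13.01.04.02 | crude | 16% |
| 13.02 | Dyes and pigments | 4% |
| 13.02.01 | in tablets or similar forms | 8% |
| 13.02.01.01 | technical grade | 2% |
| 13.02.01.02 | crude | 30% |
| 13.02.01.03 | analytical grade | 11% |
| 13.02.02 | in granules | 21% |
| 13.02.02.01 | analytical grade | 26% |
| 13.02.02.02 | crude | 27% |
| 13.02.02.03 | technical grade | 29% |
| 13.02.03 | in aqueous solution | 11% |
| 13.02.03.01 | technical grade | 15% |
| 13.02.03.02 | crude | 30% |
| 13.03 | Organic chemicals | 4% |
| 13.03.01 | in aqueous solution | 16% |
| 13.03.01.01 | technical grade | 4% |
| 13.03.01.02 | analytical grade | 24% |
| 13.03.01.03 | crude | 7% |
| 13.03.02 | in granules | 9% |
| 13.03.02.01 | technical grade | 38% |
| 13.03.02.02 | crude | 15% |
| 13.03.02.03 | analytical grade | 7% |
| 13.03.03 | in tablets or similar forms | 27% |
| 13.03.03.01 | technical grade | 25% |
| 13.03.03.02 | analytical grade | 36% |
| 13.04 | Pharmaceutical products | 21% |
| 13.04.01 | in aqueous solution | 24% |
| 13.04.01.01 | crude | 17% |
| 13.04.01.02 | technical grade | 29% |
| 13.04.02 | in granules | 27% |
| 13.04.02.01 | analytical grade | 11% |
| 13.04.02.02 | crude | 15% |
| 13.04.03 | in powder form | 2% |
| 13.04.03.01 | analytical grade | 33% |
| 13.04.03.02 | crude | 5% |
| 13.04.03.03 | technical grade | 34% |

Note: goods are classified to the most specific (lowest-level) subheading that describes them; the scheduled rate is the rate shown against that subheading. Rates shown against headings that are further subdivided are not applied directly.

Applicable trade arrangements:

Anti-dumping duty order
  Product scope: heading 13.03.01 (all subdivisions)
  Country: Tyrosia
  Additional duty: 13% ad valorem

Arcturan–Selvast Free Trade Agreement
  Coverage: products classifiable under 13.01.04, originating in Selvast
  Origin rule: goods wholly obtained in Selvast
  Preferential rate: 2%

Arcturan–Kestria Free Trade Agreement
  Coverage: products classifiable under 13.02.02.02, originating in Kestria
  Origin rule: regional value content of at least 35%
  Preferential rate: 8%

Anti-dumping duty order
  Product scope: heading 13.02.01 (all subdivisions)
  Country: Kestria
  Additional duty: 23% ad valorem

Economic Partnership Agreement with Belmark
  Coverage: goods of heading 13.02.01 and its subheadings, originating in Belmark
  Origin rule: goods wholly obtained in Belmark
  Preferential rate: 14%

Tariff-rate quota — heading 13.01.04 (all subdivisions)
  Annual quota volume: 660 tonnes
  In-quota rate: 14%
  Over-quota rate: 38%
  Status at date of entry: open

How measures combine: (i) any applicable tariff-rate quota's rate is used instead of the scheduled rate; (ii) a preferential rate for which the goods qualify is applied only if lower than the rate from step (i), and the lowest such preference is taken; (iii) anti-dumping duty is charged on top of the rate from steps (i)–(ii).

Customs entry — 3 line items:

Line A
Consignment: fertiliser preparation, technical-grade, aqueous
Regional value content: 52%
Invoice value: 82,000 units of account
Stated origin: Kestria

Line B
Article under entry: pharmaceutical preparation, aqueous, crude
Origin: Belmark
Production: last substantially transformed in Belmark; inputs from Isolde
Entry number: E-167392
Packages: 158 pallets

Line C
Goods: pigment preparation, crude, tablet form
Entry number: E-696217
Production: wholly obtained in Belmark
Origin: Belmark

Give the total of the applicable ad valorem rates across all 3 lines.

69%

Line A: fertiliser → 13.01; aqueous → 13.01.01; technical-grade → 13.01.01.02. Scheduled 38%. Kestria agreement on 13.02.02.02: 13.01.01.02 not covered. → 38%.
Line B: pharmaceutical → 13.04; aqueous → 13.04.01; crude → 13.04.01.01. Scheduled 17%. Belmark agreement on 13.02.01: 13.04.01.01 not covered. → 17%.
Line C: pigment → 13.02; tablet form → 13.02.01; crude → 13.02.01.02. Scheduled 30%. Belmark agreement on 13.02.01: wholly obtained → 14% available; preferential 14%. → 14%.
Sum: 38% + 17% + 14% = 69%.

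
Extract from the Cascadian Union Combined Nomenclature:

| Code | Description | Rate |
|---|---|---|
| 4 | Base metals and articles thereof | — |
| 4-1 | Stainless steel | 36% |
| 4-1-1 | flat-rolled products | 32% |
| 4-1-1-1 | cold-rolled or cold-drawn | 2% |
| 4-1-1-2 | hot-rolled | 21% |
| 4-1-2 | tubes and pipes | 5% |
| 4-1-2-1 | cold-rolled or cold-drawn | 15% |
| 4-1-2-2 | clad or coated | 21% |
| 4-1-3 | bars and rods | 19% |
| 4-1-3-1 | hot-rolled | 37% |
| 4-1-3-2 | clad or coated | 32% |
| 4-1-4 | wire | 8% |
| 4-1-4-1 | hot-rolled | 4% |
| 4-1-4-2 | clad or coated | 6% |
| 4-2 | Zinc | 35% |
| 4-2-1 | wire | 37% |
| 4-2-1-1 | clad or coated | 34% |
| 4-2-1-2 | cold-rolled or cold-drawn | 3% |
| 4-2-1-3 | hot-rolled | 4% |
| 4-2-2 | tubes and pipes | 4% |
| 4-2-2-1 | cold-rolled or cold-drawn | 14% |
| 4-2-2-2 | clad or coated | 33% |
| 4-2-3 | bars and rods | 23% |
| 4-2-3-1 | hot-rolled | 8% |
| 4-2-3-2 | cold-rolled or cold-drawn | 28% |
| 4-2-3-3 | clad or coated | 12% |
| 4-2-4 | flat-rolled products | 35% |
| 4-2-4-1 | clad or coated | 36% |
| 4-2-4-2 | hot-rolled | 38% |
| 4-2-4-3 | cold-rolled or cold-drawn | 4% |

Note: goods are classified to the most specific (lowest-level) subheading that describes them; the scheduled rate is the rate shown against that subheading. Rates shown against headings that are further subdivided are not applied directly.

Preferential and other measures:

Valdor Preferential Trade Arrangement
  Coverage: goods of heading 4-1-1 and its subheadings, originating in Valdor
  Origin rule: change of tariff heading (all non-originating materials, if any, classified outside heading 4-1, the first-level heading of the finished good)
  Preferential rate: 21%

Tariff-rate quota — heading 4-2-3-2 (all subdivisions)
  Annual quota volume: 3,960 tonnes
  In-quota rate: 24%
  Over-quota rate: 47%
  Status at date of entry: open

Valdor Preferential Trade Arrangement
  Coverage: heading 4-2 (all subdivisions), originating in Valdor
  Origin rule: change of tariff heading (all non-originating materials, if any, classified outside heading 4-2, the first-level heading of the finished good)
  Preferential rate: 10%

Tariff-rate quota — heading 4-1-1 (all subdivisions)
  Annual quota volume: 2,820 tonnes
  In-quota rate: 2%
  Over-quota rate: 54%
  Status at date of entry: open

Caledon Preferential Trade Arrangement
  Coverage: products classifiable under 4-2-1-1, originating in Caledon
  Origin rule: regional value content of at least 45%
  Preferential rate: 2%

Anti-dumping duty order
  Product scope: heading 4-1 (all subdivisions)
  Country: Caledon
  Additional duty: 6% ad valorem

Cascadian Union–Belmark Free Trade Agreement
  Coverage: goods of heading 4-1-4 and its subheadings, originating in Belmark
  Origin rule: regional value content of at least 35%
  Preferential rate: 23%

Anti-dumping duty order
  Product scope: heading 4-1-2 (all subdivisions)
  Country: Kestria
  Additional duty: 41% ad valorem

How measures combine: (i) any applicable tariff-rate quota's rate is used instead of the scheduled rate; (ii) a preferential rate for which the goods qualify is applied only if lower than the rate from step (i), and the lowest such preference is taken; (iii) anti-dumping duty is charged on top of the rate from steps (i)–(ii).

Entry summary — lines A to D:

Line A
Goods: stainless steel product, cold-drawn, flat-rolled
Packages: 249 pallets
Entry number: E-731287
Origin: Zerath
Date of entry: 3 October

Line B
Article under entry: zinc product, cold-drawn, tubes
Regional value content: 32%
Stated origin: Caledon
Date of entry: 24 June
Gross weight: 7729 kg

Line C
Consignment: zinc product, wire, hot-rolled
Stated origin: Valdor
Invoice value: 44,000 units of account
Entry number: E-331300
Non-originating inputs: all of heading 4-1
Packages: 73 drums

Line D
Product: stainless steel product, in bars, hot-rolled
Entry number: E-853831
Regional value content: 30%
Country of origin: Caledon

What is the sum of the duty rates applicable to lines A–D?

Line A: stainless steel → 4-1; flat-rolled → 4-1-1; cold-drawn → 4-1-1-1. Scheduled 2%. quota on 4-1-1 open → in-quota 2%. → 2%.
Line B: zinc → 4-2; tubes → 4-2-2; cold-drawn → 4-2-2-1. Scheduled 14%. Caledon agreement on 4-2-1-1: 4-2-2-1 not covered. → 14%.
Line C: zinc → 4-2; wire → 4-2-1; hot-rolled → 4-2-1-3. Scheduled 4%. Valdor agreement on 4-1-1: 4-2-1-3 not covered; Valdor agreement on 4-2: CTH met → 10% available; preference 10% not lower than 4% → no reduction. → 4%.
Line D: stainless steel → 4-1; in bars → 4-1-3; hot-rolled → 4-1-3-1. Scheduled 37%. Caledon agreement on 4-2-1-1: 4-1-3-1 not covered; anti-dumping (Caledon, 4-1): +6%; total 37% + 6% = 43%. → 43%.
Sum: 2% + 14% + 4% + 43% = 63%.

63%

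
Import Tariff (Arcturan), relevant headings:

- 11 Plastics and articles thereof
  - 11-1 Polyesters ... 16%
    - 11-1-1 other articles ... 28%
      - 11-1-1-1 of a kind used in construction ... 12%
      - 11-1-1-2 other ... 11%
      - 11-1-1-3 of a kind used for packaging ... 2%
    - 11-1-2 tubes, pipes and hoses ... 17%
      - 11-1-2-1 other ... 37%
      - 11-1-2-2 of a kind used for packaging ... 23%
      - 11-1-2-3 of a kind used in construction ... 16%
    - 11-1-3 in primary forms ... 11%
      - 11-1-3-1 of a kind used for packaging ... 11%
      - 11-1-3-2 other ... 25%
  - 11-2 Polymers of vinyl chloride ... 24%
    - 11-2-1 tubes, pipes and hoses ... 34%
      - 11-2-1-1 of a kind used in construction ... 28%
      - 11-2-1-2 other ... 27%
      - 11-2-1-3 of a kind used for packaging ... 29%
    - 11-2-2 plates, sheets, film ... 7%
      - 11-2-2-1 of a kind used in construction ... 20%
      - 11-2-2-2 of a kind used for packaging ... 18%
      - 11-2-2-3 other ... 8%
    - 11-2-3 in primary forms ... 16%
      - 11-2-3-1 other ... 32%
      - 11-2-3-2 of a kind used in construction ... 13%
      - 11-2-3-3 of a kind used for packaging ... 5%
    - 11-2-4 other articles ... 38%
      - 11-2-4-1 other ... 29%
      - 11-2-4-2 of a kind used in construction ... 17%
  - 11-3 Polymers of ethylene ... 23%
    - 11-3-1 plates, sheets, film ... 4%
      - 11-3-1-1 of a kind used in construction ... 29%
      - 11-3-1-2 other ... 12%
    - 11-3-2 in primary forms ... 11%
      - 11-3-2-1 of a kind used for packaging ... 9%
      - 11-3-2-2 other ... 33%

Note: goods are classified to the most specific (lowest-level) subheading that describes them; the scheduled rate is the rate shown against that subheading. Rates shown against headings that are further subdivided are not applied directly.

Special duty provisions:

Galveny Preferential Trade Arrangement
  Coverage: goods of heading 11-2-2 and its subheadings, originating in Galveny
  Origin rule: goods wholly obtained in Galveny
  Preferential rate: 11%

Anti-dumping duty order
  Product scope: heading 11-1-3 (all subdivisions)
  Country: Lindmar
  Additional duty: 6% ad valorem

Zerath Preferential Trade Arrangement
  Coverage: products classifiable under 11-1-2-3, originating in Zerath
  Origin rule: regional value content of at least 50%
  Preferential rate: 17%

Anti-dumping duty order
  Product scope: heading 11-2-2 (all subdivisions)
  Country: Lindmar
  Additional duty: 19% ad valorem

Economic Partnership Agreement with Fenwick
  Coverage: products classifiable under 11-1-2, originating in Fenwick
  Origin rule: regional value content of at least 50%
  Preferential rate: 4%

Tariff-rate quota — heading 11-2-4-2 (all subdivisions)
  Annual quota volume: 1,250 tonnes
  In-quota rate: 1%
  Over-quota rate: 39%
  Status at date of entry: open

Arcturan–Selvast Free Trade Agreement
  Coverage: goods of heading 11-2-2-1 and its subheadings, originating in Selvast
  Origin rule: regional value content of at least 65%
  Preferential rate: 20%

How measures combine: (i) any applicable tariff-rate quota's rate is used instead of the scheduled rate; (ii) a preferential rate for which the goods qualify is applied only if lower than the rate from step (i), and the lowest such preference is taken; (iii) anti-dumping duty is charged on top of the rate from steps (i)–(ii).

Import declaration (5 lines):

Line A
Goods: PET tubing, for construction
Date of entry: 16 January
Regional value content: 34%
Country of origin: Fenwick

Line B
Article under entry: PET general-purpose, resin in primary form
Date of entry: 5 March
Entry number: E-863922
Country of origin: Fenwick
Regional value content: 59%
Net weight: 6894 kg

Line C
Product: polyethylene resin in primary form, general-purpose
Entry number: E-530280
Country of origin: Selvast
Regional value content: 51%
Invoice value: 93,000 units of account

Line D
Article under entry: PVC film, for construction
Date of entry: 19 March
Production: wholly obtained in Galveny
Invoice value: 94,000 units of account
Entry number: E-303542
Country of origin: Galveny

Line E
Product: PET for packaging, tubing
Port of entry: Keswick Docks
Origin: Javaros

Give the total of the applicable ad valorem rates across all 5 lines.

108%

Line A: PET → 11-1; tubing → 11-1-2; for construction → 11-1-2-3. Scheduled 16%. Fenwick agreement on 11-1-2: RVC < 50%. → 16%.
Line B: PET → 11-1; resin in primary form → 11-1-3; general-purpose → 11-1-3-2. Scheduled 25%. Fenwick agreement on 11-1-2: 11-1-3-2 not covered. → 25%.
Line C: polyethylene → 11-3; resin in primary form → 11-3-2; general-purpose → 11-3-2-2. Scheduled 33%. Selvast agreement on 11-2-2-1: 11-3-2-2 not covered. → 33%.
Line D: PVC → 11-2; film → 11-2-2; for construction → 11-2-2-1. Scheduled 20%. Galveny agreement on 11-2-2: wholly obtained → 11% available; preferential 11%. → 11%.
Line E: PET → 11-1; tubing → 11-1-2; for packaging → 11-1-2-2. Scheduled 23%. No special measure applies. → 23%.
Sum: 16% + 25% + 33% + 11% + 23% = 108%.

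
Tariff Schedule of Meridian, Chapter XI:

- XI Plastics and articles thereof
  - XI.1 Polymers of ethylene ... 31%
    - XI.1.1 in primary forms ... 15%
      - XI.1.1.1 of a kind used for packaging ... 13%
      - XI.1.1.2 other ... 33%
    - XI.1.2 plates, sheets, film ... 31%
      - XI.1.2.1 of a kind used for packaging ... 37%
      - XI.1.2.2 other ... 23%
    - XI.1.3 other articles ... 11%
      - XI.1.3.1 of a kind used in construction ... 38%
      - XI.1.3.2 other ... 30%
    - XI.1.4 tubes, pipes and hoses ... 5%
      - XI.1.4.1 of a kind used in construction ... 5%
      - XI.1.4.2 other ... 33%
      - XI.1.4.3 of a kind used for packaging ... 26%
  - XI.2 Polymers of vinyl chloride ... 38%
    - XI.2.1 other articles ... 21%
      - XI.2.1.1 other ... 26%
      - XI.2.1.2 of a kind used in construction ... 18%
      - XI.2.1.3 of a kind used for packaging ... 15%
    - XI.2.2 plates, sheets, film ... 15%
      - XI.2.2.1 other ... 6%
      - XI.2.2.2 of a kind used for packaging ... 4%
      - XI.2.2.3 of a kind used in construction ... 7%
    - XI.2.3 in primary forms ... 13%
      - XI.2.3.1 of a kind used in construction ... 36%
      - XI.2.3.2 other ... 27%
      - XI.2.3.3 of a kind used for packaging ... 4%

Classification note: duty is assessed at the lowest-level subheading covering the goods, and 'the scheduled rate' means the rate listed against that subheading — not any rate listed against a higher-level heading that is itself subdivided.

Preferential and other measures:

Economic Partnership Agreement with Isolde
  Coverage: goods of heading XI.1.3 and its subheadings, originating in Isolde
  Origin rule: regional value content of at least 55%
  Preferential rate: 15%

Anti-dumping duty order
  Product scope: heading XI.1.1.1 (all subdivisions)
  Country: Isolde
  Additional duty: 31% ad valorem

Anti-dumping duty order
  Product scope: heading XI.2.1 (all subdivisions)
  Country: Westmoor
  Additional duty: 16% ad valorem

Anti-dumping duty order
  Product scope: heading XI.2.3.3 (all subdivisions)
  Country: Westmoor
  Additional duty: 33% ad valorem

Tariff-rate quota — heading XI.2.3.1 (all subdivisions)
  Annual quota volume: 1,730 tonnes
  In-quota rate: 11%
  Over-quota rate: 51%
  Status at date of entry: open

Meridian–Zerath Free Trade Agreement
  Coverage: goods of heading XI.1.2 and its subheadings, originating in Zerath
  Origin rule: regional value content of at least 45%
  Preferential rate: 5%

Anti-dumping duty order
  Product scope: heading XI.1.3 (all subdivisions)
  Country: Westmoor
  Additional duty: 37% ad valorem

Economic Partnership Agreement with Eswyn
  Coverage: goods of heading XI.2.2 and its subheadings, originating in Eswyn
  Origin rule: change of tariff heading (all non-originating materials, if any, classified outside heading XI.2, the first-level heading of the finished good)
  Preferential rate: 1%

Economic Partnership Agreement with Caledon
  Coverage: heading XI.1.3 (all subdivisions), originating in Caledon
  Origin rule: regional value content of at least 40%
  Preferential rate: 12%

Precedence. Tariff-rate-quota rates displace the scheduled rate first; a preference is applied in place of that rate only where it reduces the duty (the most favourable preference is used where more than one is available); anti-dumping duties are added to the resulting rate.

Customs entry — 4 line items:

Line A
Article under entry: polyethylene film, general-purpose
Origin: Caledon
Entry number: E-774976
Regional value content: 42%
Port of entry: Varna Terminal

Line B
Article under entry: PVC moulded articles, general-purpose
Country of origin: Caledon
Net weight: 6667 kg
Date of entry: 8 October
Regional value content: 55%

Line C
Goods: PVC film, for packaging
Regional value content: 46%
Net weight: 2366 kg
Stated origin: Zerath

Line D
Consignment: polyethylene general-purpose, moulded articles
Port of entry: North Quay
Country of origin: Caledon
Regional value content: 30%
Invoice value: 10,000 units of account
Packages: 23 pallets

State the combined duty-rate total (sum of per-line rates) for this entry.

83%

Line A: polyethylene → XI.1; film → XI.1.2; general-purpose → XI.1.2.2. Scheduled 23%. Caledon agreement on XI.1.3: XI.1.2.2 not covered. → 23%.
Line B: PVC → XI.2; moulded articles → XI.2.1; general-purpose → XI.2.1.1. Scheduled 26%. Caledon agreement on XI.1.3: XI.2.1.1 not covered. → 26%.
Line C: PVC → XI.2; film → XI.2.2; for packaging → XI.2.2.2. Scheduled 4%. Zerath agreement on XI.1.2: XI.2.2.2 not covered. → 4%.
Line D: polyethylene → XI.1; moulded articles → XI.1.3; general-purpose → XI.1.3.2. Scheduled 30%. Caledon agreement on XI.1.3: RVC < 40%. → 30%.
Sum: 23% + 26% + 4% + 30% = 83%.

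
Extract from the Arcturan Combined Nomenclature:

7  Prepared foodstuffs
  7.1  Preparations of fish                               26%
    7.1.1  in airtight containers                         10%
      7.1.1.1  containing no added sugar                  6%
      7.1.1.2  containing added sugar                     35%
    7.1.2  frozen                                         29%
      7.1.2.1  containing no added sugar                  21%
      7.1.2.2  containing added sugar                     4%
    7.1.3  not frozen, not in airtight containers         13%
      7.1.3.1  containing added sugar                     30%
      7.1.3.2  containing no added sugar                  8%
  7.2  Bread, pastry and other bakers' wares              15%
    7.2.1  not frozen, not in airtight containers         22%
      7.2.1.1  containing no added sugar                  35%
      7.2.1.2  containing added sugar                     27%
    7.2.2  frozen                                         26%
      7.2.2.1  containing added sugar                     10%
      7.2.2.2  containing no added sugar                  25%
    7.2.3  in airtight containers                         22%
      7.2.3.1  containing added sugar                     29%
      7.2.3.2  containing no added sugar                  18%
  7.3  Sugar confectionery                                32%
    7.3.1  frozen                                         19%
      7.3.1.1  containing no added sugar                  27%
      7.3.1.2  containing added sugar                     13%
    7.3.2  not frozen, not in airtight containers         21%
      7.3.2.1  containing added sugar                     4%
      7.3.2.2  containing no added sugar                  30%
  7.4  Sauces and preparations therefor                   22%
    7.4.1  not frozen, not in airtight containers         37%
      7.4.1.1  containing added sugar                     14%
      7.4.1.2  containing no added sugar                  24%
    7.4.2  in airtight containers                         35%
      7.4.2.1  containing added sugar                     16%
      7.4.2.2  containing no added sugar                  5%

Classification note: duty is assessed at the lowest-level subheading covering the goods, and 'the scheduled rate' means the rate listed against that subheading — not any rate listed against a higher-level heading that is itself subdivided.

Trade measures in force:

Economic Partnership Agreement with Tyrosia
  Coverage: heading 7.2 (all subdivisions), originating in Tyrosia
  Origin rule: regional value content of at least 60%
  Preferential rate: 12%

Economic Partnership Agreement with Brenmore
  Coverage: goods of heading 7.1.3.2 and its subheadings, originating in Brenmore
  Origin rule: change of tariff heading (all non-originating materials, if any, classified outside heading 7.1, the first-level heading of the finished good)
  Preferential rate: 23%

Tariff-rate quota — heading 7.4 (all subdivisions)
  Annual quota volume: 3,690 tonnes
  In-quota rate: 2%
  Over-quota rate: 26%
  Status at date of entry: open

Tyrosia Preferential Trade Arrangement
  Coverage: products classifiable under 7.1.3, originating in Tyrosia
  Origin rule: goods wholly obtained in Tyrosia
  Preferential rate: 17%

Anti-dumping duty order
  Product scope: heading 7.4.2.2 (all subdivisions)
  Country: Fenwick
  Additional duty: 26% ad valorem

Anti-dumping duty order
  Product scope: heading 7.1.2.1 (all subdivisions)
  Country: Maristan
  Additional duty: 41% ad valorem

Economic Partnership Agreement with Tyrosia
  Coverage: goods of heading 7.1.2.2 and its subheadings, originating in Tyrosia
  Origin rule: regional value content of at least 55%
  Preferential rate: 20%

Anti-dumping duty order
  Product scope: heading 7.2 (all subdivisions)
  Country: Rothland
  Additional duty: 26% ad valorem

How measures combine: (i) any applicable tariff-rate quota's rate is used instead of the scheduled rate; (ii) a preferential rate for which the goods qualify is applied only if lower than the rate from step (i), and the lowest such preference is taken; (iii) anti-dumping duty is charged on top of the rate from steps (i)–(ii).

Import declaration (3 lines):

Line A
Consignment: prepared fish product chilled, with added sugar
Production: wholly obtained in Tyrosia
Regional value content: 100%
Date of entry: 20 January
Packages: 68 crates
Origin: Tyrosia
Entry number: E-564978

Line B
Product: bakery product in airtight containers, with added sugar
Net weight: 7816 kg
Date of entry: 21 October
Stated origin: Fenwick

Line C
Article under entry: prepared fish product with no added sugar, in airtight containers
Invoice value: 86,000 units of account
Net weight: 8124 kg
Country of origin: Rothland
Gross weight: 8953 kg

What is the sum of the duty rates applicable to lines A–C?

Line A: prepared fish product → 7.1; chilled → 7.1.3; with added sugar → 7.1.3.1. Scheduled 30%. Tyrosia agreement on 7.2: 7.1.3.1 not covered; Tyrosia agreement on 7.1.3: wholly obtained → 17% available; Tyrosia agreement on 7.1.2.2: 7.1.3.1 not covered; preferential 17%. → 17%.
Line B: bakery product → 7.2; in airtight containers → 7.2.3; with added sugar → 7.2.3.1. Scheduled 29%. No special measure applies. → 29%.
Line C: prepared fish product → 7.1; in airtight containers → 7.1.1; with no added sugar → 7.1.1.1. Scheduled 6%. No special measure applies. → 6%.
Sum: 17% + 29% + 6% = 52%.

52%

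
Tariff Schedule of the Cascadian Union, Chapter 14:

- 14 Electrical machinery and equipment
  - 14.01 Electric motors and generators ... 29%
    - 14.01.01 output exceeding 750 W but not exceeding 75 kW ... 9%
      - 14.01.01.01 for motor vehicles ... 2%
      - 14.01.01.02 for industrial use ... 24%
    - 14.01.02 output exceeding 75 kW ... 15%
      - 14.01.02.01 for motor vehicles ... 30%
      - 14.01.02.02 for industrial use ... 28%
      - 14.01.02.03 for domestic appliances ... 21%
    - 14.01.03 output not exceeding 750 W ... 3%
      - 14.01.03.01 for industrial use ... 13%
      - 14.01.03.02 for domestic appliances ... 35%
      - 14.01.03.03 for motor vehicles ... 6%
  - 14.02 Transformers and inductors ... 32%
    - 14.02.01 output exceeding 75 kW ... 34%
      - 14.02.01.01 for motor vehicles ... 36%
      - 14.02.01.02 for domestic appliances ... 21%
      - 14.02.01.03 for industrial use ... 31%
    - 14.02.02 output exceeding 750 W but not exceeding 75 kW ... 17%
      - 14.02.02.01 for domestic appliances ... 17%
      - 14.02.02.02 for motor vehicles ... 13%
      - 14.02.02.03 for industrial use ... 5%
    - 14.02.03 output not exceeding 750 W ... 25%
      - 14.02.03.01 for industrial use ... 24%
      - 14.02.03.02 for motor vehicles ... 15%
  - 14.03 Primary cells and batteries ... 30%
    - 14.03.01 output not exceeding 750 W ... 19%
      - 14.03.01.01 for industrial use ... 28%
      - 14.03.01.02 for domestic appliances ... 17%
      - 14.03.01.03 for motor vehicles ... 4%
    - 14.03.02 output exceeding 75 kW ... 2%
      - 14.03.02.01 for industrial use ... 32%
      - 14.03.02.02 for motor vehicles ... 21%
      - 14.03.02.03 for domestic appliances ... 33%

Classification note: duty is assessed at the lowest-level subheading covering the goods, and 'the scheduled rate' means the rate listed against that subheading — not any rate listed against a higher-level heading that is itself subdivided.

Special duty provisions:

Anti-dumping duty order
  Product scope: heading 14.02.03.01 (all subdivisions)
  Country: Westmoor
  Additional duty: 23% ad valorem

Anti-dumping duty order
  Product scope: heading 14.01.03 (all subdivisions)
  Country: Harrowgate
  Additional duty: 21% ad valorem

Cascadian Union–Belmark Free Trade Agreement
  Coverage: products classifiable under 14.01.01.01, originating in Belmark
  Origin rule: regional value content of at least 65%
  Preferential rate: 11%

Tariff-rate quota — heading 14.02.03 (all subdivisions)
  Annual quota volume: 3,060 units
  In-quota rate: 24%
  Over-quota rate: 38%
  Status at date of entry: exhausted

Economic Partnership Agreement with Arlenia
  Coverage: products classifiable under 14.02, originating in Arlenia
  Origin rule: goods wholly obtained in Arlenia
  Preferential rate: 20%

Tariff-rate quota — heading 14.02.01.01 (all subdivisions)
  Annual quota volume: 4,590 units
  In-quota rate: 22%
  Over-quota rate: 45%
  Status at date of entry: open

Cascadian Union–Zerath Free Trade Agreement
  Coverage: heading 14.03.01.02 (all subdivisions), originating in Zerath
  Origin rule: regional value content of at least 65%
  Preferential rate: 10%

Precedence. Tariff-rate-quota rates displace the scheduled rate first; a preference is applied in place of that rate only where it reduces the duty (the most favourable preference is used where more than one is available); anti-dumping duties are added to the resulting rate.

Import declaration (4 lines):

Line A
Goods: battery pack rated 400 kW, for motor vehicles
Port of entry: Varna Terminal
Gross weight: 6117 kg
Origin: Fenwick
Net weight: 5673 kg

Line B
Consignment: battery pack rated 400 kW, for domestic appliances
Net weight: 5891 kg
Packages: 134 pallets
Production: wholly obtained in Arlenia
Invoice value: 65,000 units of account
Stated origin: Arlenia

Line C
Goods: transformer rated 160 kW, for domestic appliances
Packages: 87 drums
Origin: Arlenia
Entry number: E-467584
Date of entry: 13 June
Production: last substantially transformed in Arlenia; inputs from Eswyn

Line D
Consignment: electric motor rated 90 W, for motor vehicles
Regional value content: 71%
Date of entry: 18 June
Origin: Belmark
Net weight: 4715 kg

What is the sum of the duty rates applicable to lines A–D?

81%

Line A: battery pack → 14.03; rated 400 kW → 14.03.02; for motor vehicles → 14.03.02.02. Scheduled 21%. No special measure applies. → 21%.
Line B: battery pack → 14.03; rated 400 kW → 14.03.02; for domestic appliances → 14.03.02.03. Scheduled 33%. Arlenia agreement on 14.02: 14.03.02.03 not covered. → 33%.
Line C: transformer → 14.02; rated 160 kW → 14.02.01; for domestic appliances → 14.02.01.02. Scheduled 21%. Arlenia agreement on 14.02: not wholly obtained. → 21%.
Line D: electric motor → 14.01; rated 90 W → 14.01.03; for motor vehicles → 14.01.03.03. Scheduled 6%. Belmark agreement on 14.01.01.01: 14.01.03.03 not covered. → 6%.
Sum: 21% + 33% + 21% + 6% = 81%.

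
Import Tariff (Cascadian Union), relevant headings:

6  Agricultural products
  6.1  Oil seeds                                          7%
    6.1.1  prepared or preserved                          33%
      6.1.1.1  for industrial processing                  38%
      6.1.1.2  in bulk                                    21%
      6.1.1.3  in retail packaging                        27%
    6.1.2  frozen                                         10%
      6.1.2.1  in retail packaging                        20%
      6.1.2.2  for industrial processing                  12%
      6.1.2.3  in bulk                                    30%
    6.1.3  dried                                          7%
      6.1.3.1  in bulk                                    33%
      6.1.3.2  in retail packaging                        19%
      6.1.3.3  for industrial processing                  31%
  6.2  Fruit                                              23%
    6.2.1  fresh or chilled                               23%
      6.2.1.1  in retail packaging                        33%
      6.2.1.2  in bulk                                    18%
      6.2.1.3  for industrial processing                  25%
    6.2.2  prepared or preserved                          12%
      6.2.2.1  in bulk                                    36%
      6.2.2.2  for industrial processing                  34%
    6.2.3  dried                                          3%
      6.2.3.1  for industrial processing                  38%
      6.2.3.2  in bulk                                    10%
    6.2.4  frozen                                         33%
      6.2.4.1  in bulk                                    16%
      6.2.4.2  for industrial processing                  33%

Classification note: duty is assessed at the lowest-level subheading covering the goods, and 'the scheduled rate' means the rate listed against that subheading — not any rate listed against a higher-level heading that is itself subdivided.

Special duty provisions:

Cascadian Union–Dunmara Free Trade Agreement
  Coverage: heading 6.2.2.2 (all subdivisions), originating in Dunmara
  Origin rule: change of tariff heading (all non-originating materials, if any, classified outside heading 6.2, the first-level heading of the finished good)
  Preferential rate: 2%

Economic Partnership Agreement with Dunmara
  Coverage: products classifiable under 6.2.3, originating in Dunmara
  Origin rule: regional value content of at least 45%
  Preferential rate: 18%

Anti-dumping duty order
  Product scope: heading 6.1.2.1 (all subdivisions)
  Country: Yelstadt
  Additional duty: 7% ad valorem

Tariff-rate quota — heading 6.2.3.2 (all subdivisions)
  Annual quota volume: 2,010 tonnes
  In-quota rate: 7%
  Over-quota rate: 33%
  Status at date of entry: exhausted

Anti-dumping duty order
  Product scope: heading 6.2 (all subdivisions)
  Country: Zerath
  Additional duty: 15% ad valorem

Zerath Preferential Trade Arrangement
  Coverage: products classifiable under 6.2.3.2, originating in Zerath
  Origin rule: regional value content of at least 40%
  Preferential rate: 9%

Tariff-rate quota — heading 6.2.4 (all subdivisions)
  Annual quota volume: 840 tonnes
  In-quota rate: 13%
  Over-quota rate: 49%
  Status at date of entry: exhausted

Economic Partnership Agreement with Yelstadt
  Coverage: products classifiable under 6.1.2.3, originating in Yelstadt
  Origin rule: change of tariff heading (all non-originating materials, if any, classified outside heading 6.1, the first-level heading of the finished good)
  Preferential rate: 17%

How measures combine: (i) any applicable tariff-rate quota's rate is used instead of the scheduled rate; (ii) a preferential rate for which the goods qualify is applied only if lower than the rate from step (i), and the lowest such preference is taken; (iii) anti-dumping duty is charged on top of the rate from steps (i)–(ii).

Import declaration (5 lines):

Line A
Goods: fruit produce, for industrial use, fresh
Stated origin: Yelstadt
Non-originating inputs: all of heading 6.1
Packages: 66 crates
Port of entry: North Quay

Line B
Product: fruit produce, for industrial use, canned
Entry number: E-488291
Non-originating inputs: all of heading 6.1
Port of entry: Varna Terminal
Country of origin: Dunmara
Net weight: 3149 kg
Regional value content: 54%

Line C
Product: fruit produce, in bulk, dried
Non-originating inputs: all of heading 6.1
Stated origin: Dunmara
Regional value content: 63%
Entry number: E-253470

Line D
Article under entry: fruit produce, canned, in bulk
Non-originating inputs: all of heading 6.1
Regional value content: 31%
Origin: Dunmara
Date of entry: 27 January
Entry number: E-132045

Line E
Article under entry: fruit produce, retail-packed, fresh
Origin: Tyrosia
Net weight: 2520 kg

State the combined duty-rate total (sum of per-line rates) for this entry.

114%

Line A: fruit → 6.2; fresh → 6.2.1; for industrial use → 6.2.1.3. Scheduled 25%. Yelstadt agreement on 6.1.2.3: 6.2.1.3 not covered. → 25%.
Line B: fruit → 6.2; canned → 6.2.2; for industrial use → 6.2.2.2. Scheduled 34%. Dunmara agreement on 6.2.2.2: CTH met → 2% available; Dunmara agreement on 6.2.3: 6.2.2.2 not covered; preferential 2%. → 2%.
Line C: fruit → 6.2; dried → 6.2.3; in bulk → 6.2.3.2. Scheduled 10%. quota on 6.2.3.2 exhausted → over-quota 33%; Dunmara agreement on 6.2.2.2: 6.2.3.2 not covered; Dunmara agreement on 6.2.3: RVC ≥ 45% → 18% available; preferential 18%. → 18%.
Line D: fruit → 6.2; canned → 6.2.2; in bulk → 6.2.2.1. Scheduled 36%. Dunmara agreement on 6.2.2.2: 6.2.2.1 not covered; Dunmara agreement on 6.2.3: 6.2.2.1 not covered. → 36%.
Line E: fruit → 6.2; fresh → 6.2.1; retail-packed → 6.2.1.1. Scheduled 33%. No special measure applies. → 33%.
Sum: 25% + 2% + 18% + 36% + 33% = 114%.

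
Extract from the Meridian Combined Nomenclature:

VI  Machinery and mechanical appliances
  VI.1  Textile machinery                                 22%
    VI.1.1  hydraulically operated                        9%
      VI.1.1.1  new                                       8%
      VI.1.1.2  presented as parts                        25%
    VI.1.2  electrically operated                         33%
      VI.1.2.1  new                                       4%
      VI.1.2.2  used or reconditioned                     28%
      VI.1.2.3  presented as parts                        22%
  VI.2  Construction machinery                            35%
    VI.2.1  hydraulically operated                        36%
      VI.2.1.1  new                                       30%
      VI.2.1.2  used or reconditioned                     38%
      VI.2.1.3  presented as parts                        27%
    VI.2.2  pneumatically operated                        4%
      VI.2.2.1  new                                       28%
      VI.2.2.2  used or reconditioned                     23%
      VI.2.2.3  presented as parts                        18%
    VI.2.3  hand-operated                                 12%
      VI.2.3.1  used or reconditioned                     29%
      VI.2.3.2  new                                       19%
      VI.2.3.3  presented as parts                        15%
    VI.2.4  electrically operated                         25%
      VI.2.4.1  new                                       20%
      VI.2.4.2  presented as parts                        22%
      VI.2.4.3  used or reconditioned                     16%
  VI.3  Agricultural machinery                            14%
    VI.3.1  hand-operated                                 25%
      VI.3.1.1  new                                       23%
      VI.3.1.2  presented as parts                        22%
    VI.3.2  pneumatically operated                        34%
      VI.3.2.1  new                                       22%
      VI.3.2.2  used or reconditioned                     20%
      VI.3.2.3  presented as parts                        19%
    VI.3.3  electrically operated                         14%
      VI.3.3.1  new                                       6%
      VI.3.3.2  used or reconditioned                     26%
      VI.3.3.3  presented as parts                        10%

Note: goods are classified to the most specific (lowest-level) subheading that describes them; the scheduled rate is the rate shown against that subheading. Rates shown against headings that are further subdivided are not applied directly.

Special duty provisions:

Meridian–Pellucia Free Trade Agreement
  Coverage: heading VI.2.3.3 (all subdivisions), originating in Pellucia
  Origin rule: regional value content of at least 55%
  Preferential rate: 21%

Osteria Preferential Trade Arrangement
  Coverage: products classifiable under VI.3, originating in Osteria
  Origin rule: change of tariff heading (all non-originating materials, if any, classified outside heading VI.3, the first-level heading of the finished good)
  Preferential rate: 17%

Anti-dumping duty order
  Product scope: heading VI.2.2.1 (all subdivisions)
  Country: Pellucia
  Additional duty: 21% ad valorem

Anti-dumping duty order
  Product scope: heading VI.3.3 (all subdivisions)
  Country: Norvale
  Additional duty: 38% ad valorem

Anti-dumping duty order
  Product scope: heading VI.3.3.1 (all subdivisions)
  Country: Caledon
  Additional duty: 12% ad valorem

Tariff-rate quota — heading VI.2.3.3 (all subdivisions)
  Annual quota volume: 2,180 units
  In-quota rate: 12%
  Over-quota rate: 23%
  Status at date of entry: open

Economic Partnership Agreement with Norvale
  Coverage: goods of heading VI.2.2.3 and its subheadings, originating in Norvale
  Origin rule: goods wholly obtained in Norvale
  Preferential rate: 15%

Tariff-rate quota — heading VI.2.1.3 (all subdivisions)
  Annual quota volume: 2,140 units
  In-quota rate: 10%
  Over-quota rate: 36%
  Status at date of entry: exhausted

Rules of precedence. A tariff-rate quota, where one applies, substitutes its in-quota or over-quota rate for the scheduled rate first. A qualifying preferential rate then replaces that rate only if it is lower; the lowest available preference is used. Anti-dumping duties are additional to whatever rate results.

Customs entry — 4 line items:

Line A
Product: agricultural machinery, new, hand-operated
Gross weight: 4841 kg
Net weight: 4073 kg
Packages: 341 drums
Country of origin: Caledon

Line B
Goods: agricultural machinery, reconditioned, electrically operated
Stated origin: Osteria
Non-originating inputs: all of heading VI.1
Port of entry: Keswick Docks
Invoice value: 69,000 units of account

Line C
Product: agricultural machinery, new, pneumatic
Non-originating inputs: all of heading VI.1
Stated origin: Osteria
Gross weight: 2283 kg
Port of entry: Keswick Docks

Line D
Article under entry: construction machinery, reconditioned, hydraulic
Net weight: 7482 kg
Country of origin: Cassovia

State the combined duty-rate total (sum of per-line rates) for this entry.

95%

Line A: agricultural → VI.3; hand-operated → VI.3.1; new → VI.3.1.1. Scheduled 23%. No special measure applies. → 23%.
Line B: agricultural → VI.3; electrically operated → VI.3.3; reconditioned → VI.3.3.2. Scheduled 26%. Osteria agreement on VI.3: CTH met → 17% available; preferential 17%. → 17%.
Line C: agricultural → VI.3; pneumatic → VI.3.2; new → VI.3.2.1. Scheduled 22%. Osteria agreement on VI.3: CTH met → 17% available; preferential 17%. → 17%.
Line D: construction → VI.2; hydraulic → VI.2.1; reconditioned → VI.2.1.2. Scheduled 38%. No special measure applies. → 38%.
Sum: 23% + 17% + 17% + 38% = 95%.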